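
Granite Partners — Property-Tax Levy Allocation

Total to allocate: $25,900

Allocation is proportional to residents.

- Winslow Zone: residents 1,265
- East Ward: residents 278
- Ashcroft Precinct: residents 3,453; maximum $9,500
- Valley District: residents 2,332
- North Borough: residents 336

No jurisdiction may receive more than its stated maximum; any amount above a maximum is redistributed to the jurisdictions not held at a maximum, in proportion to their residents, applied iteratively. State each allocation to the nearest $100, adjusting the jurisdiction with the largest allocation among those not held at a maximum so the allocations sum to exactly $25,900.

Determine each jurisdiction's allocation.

Total residents = 7,664.
Pro-rata shares before constraints: Winslow Zone 4,274.99; East Ward 939.48; Ashcroft Precinct 11,669.19; Valley District 7,880.85; North Borough 1,135.49.
Held at cap: Ashcroft Precinct ($9,500); remaining pool $16,400 reallocated over remaining residents 4,211.
Remaining shares: Winslow Zone 4,926.62 → $4,900; East Ward 1,082.69 → $1,100; Valley District 9,082.12 → $9,100; North Borough 1,308.57 → $1,300.

Winslow Zone: $4,900 | East Ward: $1,100 | Ashcroft Precinct: $9,500 | Valley District: $9,100 | North Borough: $1,300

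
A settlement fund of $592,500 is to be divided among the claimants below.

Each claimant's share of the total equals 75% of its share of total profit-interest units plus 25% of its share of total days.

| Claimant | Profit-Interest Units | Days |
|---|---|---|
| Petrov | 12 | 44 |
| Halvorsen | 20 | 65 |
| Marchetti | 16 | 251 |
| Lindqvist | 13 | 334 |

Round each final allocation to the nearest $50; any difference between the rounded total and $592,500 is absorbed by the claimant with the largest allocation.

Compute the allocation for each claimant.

Totals — profit-interest units 61, days 694.
Combined weights (75% profit-interest units + 25% days): Petrov 0.1634; Halvorsen 0.2693; Marchetti 0.2871; Lindqvist 0.2802.
Pro-rata amounts: Petrov 96,809.24; Halvorsen 159,570.10; Marchetti 170,129.96; Lindqvist 165,990.69.
Rounded to nearest $50: Petrov $96,800; Halvorsen $159,550; Marchetti $170,150; Lindqvist $166,000. Sum = $592,500.
Sum already equals the total — no adjustment.

Petrov: $96,800; Halvorsen: $159,550; Marchetti: $170,150; Lindqvist: $166,000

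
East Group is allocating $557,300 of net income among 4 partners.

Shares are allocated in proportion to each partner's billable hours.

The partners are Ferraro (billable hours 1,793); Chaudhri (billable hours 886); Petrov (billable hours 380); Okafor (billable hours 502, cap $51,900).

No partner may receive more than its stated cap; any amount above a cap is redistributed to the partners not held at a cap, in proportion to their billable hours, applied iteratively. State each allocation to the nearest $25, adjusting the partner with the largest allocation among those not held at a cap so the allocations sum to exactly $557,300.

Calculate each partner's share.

Ferraro: $296,250 | Chaudhri: $146,375 | Petrov: $62,775 | Okafor: $51,900

Sum of billable hours: 3,561.
Unconstrained shares: Ferraro 280,606.26; Chaudhri 138,659.87; Petrov 59,470.37; Okafor 78,563.49.
Capped: Okafor ($51,900); remaining pool $505,400 reallocated over remaining billable hours 3,059.
Redistributed shares: Ferraro 296,234.78 → $296,225; Chaudhri 146,382.61 → $146,375; Petrov 62,782.61 → $62,775.
Rounding difference +$25 applied to Ferraro → $296,250.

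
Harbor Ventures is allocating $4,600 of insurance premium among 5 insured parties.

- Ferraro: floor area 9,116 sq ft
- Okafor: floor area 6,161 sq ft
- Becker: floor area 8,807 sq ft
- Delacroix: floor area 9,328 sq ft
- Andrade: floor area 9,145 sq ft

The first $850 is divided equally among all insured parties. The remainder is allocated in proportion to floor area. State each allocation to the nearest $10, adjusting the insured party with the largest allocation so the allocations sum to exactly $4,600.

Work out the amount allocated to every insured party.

Ferraro: $970 · Okafor: $710 · Becker: $950 · Delacroix: $990 · Andrade: $980

Equal tier: $850 ÷ 5 = $170 apiece.
Remainder $3,750 by floor area (total 42,557): Ferraro 803.28 → $800; Okafor 542.89 → $540; Becker 776.05 → $780; Delacroix 821.96 → $820; Andrade 805.83 → $810.
Totals: Ferraro $170 + $800 = $970; Okafor $170 + $540 = $710; Becker $170 + $780 = $950; Delacroix $170 + $820 = $990; Andrade $170 + $810 = $980.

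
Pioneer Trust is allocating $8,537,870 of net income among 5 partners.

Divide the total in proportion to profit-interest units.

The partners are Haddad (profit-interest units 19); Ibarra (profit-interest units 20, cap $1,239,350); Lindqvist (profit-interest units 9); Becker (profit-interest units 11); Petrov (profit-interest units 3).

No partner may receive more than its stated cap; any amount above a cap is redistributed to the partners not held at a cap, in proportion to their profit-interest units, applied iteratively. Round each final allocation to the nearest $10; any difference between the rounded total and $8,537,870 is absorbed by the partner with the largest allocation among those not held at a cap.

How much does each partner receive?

Haddad: $3,301,710 · Ibarra: $1,239,350 · Lindqvist: $1,563,970 · Becker: $1,911,520 · Petrov: $521,320

Sum of profit-interest units: 62.
Proportional shares (ignoring caps): Haddad 2,616,444.03; Ibarra 2,754,151.61; Lindqvist 1,239,368.23; Becker 1,514,783.39; Petrov 413,122.74.
Cap binds for Ibarra ($1,239,350); balance $7,298,520 reallocated over remaining profit-interest units 42.
Redistributed shares: Haddad 3,301,711.43 → $3,301,710; Lindqvist 1,563,968.57 → $1,563,970; Becker 1,911,517.14 → $1,911,520; Petrov 521,322.86 → $521,320.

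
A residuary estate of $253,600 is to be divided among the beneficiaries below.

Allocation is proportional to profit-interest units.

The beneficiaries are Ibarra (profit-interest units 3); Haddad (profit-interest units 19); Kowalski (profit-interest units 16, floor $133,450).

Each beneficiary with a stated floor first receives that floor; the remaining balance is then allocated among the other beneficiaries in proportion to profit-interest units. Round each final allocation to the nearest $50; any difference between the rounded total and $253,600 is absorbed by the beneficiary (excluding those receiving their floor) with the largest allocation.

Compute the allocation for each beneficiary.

Guaranteed amounts: Kowalski $133,450. Balance $120,150.
Balance split over remaining profit-interest units 22: Ibarra 16,384.09 → $16,400; Haddad 103,765.91 → $103,750.

Ibarra: $16,400; Haddad: $103,750; Kowalski: $133,450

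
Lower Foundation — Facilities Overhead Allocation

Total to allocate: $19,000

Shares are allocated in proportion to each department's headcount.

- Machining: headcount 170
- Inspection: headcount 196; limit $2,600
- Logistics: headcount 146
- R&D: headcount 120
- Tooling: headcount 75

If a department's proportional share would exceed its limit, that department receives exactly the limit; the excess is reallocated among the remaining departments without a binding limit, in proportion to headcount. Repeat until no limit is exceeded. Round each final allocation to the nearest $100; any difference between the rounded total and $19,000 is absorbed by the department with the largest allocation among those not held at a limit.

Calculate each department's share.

Machining: $5,400; Inspection: $2,600; Logistics: $4,700; R&D: $3,900; Tooling: $2,400

Combined headcount = 707.
Proportional shares (ignoring caps): Machining 4,568.60; Inspection 5,267.33; Logistics 3,923.62; R&D 3,224.89; Tooling 2,015.56.
Cap binds for Inspection ($2,600); balance $16,400 reallocated over remaining headcount 511.
Remaining shares: Machining 5,455.97 → $5,500; Logistics 4,685.71 → $4,700; R&D 3,851.27 → $3,900; Tooling 2,407.05 → $2,400.
Rounding difference −$100 applied to Machining → $5,400.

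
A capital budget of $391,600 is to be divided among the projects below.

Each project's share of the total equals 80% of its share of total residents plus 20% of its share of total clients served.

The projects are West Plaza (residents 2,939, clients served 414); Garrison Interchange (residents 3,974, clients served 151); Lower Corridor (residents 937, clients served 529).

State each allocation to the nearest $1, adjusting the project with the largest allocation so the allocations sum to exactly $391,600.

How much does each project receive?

West Plaza: $146,929 · Garrison Interchange: $169,406 · Lower Corridor: $75,265

Residents total 7,850; clients served total 1,094.
Blended shares (80% residents + 20% clients served): West Plaza 0.3752; Garrison Interchange 0.4326; Lower Corridor 0.1922.
Unrounded shares: West Plaza 146,928.90; Garrison Interchange 169,405.67; Lower Corridor 75,265.43.
Rounded to nearest $1: West Plaza $146,929; Garrison Interchange $169,406; Lower Corridor $75,265. Sum = $391,600.
No rounding difference to absorb.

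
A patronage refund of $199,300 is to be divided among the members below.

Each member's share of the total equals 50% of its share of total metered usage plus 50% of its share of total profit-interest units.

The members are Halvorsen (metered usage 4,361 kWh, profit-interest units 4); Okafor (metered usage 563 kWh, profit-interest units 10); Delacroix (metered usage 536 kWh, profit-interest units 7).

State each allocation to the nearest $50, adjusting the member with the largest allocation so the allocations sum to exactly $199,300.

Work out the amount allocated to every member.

Halvorsen: $98,550 | Okafor: $57,750 | Delacroix: $43,000

Metered usage total 5,460; profit-interest units total 21.
Composite weights (50% metered usage + 50% profit-interest units): Halvorsen 0.4946; Okafor 0.2897; Delacroix 0.2158.
Raw shares: Halvorsen 98,573.20; Okafor 57,727.65; Delacroix 42,999.16.
After rounding ($50): Halvorsen $98,550; Okafor $57,750; Delacroix $43,000. Sum = $199,300.
No rounding difference to absorb.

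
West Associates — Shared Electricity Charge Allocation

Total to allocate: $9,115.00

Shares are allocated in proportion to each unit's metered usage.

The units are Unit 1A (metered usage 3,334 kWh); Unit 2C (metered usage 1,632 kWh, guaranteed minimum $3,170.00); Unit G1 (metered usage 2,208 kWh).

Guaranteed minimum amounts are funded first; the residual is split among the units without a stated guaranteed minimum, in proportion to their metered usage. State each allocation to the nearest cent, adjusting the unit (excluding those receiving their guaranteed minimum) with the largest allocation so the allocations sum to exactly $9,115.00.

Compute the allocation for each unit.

Fund the minimums — Unit 2C $3,170.00. Residual $5,945.00.
Residual split over remaining metered usage 5,542: Unit 1A 3,576.4399 → $3,576.44; Unit G1 2,368.5601 → $2,368.56.

Unit 1A: $3,576.44 | Unit 2C: $3,170.00 | Unit G1: $2,368.56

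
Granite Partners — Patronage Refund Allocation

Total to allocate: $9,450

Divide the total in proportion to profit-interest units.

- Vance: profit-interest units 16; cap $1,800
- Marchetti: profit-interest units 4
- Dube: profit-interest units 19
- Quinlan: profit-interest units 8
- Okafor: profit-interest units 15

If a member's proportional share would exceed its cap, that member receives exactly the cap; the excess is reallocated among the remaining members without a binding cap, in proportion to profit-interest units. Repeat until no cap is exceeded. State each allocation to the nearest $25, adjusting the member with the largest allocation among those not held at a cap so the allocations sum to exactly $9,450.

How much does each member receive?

Vance: $1,800; Marchetti: $675; Dube: $3,150; Quinlan: $1,325; Okafor: $2,500

Sum of profit-interest units: 62.
Unconstrained shares: Vance 2,438.71; Marchetti 609.68; Dube 2,895.97; Quinlan 1,219.35; Okafor 2,286.29.
Capped: Vance ($1,800); remaining pool $7,650 reallocated over remaining profit-interest units 46.
Remaining shares: Marchetti 665.22 → $675; Dube 3,159.78 → $3,150; Quinlan 1,330.43 → $1,325; Okafor 2,494.57 → $2,500.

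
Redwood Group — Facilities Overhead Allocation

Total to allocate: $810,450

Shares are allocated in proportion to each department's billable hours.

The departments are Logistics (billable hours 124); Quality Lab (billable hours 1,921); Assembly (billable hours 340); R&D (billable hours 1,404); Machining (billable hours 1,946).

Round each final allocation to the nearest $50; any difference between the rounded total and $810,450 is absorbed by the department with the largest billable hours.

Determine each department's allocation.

Logistics: $17,500; Quality Lab: $271,450; Assembly: $48,050; R&D: $198,400; Machining: $275,050

Combined billable hours = 124 + 1,921 + 340 + 1,404 + 1,946 = 5,735.
Pro-rata amounts: Logistics 17,523.24; Quality Lab 271,468.95; Assembly 48,047.60; R&D 198,408.33; Machining 275,001.87.
At nearest $50: Logistics $17,500; Quality Lab $271,450; Assembly $48,050; R&D $198,400; Machining $275,000. Sum = $810,400.
Difference $810,450 − $810,400 = +$50 applied to largest billable hours (Machining): Machining becomes $275,050.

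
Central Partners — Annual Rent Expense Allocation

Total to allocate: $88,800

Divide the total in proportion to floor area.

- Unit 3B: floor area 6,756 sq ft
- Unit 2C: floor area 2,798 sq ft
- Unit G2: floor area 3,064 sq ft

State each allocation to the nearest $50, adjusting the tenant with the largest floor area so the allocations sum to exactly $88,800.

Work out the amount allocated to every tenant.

Unit 3B: $47,550; Unit 2C: $19,700; Unit G2: $21,550

Combined floor area = 6,756 + 2,798 + 3,064 = 12,618.
Pro-rata amounts: Unit 3B 47,545.79; Unit 2C 19,691.11; Unit G2 21,563.10.
At nearest $50: Unit 3B $47,550; Unit 2C $19,700; Unit G2 $21,550. Sum = $88,800.
Sum already equals the total — no adjustment.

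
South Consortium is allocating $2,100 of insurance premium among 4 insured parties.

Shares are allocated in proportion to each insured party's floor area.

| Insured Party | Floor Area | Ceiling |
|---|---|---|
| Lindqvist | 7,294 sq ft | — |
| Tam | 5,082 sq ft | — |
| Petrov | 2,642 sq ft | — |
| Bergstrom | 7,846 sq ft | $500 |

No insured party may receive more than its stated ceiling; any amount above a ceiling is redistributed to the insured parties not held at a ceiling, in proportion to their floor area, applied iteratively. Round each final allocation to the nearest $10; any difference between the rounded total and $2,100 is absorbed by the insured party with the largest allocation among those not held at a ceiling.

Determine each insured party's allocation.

Combined floor area = 22,864.
Proportional shares (ignoring caps): Lindqvist 669.94; Tam 466.77; Petrov 242.66; Bergstrom 720.64.
Cap binds for Bergstrom ($500); balance $1,600 reallocated over remaining floor area 15,018.
Redistributed shares: Lindqvist 777.09 → $780; Tam 541.43 → $540; Petrov 281.48 → $280.

Lindqvist: $780 · Tam: $540 · Petrov: $280 · Bergstrom: $500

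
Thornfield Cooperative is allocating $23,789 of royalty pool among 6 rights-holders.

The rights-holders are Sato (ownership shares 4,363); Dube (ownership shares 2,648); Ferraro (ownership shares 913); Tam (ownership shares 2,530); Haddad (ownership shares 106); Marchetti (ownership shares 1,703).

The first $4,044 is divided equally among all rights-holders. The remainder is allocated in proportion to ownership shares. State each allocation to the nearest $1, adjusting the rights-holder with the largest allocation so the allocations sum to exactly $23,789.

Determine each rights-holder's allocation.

Sato: $7,698 | Dube: $4,938 | Ferraro: $2,144 | Tam: $4,748 | Haddad: $845 | Marchetti: $3,416

$4,044 shared equally gives $674 per rights-holder.
Remainder $19,745 by ownership shares (total 12,263): Sato 7,024.99 → $7,025; Dube 4,263.62 → $4,264; Ferraro 1,470.05 → $1,470; Tam 4,073.62 → $4,074; Haddad 170.67 → $171; Marchetti 2,742.05 → $2,742.
Rounding difference −$1 on remainder applied to Sato.
Totals: Sato $674 + $7,024 = $7,698; Dube $674 + $4,264 = $4,938; Ferraro $674 + $1,470 = $2,144; Tam $674 + $4,074 = $4,748; Haddad $674 + $171 = $845; Marchetti $674 + $2,742 = $3,416.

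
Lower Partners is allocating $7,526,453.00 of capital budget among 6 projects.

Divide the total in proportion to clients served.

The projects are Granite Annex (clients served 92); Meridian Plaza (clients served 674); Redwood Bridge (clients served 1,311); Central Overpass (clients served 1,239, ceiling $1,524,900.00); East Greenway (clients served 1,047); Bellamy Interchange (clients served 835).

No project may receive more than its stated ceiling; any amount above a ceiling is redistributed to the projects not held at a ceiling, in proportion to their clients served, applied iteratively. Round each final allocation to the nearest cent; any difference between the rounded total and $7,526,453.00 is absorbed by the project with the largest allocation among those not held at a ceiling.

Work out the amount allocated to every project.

Granite Annex: $139,465.24 · Meridian Plaza: $1,021,734.46 · Redwood Bridge: $1,987,379.64 · Central Overpass: $1,524,900.00 · East Greenway: $1,587,175.04 · Bellamy Interchange: $1,265,798.62

Total clients served = 5,198.
Pro-rata shares before constraints: Granite Annex 133,211.5575; Meridian Plaza 975,919.4540; Redwood Bridge 1,898,264.6947; Central Overpass 1,794,012.1714; East Greenway 1,516,005.4427; Bellamy Interchange 1,209,039.6797.
Capped: Central Overpass ($1,524,900.00); residual $6,001,553.00 reallocated over remaining clients served 3,959.
Redistributed shares: Granite Annex 139,465.2377 → $139,465.24; Meridian Plaza 1,021,734.4587 → $1,021,734.46; Redwood Bridge 1,987,379.6370 → $1,987,379.64; East Greenway 1,587,175.0419 → $1,587,175.04; Bellamy Interchange 1,265,798.6247 → $1,265,798.62.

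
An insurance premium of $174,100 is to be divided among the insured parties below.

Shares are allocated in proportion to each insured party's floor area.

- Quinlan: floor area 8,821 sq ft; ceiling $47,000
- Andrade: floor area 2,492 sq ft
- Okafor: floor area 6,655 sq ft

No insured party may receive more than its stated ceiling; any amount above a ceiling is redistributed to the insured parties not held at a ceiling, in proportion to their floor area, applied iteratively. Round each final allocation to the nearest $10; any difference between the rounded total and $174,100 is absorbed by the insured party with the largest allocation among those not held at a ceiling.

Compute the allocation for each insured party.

Quinlan: $47,000 | Andrade: $34,630 | Okafor: $92,470

Combined floor area = 17,968.
Unconstrained shares: Quinlan 85,470.62; Andrade 24,146.10; Okafor 64,483.28.
Cap binds for Quinlan ($47,000); balance $127,100 reallocated over remaining floor area 9,147.
Shares after redistribution: Andrade 34,627.00 → $34,630; Okafor 92,473.00 → $92,470.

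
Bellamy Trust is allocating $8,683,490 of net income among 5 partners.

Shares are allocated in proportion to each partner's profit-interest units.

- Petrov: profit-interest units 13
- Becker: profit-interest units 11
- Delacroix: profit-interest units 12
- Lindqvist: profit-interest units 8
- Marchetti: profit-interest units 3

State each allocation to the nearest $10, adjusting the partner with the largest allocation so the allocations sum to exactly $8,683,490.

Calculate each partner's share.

Petrov: $2,401,810 · Becker: $2,032,310 · Delacroix: $2,217,060 · Lindqvist: $1,478,040 · Marchetti: $554,270

Total profit-interest units = 47.
Proportional shares: Petrov 13/47 × $8,683,490 = 2,401,816.38; Becker 11/47 × $8,683,490 = 2,032,306.17; Delacroix 12/47 × $8,683,490 = 2,217,061.28; Lindqvist 8/47 × $8,683,490 = 1,478,040.85; Marchetti 3/47 × $8,683,490 = 554,265.32.
After rounding ($10): Petrov $2,401,820; Becker $2,032,310; Delacroix $2,217,060; Lindqvist $1,478,040; Marchetti $554,270. Sum = $8,683,500.
Difference $8,683,490 − $8,683,500 = −$10 applied to largest allocation (Petrov): Petrov becomes $2,401,810.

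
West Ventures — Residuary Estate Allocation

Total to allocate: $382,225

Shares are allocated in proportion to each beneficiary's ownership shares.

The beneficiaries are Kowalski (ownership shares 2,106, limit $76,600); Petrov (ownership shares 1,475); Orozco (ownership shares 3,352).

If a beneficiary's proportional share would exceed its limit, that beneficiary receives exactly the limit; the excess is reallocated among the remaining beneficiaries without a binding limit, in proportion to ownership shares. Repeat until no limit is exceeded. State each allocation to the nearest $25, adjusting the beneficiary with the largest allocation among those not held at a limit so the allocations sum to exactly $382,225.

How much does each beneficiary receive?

Kowalski: $76,600 · Petrov: $93,400 · Orozco: $212,225

Combined ownership shares = 6,933.
Unconstrained shares: Kowalski 116,106.43; Petrov 81,318.60; Orozco 184,799.97.
Cap binds for Kowalski ($76,600); remaining pool $305,625 reallocated over remaining ownership shares 4,827.
Shares after redistribution: Petrov 93,390.69 → $93,400; Orozco 212,234.31 → $212,225.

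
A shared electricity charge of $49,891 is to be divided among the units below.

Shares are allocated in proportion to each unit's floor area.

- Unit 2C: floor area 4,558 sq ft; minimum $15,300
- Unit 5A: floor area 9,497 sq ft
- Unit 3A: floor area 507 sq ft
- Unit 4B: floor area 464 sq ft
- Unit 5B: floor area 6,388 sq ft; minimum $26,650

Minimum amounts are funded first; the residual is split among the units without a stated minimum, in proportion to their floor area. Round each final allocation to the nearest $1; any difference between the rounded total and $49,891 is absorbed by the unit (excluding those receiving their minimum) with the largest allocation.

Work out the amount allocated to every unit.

Minimums first: Unit 2C $15,300; Unit 5B $26,650. Remaining pool $7,941.
Remaining pool split over remaining floor area 10,468: Unit 5A 7,204.40 → $7,204; Unit 3A 384.61 → $385; Unit 4B 351.99 → $352.

Unit 2C: $15,300 | Unit 5A: $7,204 | Unit 3A: $385 | Unit 4B: $352 | Unit 5B: $26,650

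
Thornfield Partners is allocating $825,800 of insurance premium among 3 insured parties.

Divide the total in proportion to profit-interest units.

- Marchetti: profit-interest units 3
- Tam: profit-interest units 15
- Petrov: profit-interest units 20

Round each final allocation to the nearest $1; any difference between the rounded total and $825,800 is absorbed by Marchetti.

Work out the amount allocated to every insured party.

Marchetti: $65,194; Tam: $325,974; Petrov: $434,632

Combined profit-interest units = 38.
Pro-rata amounts: Marchetti 3/38 × $825,800 = 65,194.74; Tam 15/38 × $825,800 = 325,973.68; Petrov 20/38 × $825,800 = 434,631.58.
At nearest $1: Marchetti $65,195; Tam $325,974; Petrov $434,632. Sum = $825,801.
Difference $825,800 − $825,801 = −$1 applied to Marchetti: Marchetti becomes $65,194.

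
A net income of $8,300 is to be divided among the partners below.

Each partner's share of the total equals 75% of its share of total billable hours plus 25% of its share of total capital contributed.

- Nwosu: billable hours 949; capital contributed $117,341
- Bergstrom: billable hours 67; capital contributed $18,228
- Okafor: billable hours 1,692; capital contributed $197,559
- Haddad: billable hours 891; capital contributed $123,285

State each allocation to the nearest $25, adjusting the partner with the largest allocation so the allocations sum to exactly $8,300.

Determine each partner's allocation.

Totals — billable hours 3,599, capital contributed 456,413.
Blended shares (75% billable hours + 25% capital contributed): Nwosu 0.2620; Bergstrom 0.0239; Okafor 0.4608; Haddad 0.2532.
Pro-rata amounts: Nwosu 2,174.90; Bergstrom 198.76; Okafor 3,824.73; Haddad 2,101.61.
Rounded to nearest $25: Nwosu $2,175; Bergstrom $200; Okafor $3,825; Haddad $2,100. Sum = $8,300.
No rounding difference to absorb.

Nwosu: $2,175 | Bergstrom: $200 | Okafor: $3,825 | Haddad: $2,100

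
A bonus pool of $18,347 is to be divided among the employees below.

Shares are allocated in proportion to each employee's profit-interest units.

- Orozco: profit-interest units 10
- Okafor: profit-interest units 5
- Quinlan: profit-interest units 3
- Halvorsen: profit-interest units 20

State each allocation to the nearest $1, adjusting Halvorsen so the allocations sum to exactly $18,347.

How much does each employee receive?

Orozco: $4,828 · Okafor: $2,414 · Quinlan: $1,448 · Halvorsen: $9,657

Profit-interest units total: 38.
Raw shares: Orozco 10/38 × $18,347 = 4,828.16; Okafor 5/38 × $18,347 = 2,414.08; Quinlan 3/38 × $18,347 = 1,448.45; Halvorsen 20/38 × $18,347 = 9,656.32.
After rounding ($1): Orozco $4,828; Okafor $2,414; Quinlan $1,448; Halvorsen $9,656. Sum = $18,346.
Difference $18,347 − $18,346 = +$1 applied to Halvorsen: Halvorsen becomes $9,657.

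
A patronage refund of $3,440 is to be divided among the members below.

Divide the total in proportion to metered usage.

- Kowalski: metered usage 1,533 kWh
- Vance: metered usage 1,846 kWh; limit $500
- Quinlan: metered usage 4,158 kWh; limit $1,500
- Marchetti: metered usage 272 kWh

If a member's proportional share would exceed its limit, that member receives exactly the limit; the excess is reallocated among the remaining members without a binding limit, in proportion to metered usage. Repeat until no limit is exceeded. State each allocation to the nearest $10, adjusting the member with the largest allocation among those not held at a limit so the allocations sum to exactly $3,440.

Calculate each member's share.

Kowalski: $1,220 · Vance: $500 · Quinlan: $1,500 · Marchetti: $220

Total metered usage = 7,809.
Proportional shares (ignoring caps): Kowalski 675.31; Vance 813.20; Quinlan 1,831.67; Marchetti 119.82.
Cap binds for Vance ($500), Quinlan ($1,500); remaining pool $1,440 reallocated over remaining metered usage 1,805.
Remaining shares: Kowalski 1,223.00 → $1,220; Marchetti 217.00 → $220.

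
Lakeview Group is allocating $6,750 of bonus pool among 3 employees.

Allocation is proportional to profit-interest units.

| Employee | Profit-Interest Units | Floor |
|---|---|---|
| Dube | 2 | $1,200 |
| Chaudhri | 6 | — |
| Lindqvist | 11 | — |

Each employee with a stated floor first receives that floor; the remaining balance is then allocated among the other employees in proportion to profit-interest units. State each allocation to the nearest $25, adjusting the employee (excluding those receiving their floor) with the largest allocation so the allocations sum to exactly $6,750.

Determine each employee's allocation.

Minimums first: Dube $1,200. Balance $5,550.
Balance split over remaining profit-interest units 17: Chaudhri 1,958.82 → $1,950; Lindqvist 3,591.18 → $3,600.

Dube: $1,200 · Chaudhri: $1,950 · Lindqvist: $3,600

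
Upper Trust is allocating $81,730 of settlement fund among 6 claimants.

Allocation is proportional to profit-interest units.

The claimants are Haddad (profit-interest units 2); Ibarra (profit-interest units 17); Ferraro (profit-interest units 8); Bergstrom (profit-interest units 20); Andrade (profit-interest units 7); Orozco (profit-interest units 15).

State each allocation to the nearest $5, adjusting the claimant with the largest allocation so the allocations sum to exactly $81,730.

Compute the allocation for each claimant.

Sum of profit-interest units: 69.
Pro-rata amounts: Haddad 2/69 × $81,730 = 2,368.99; Ibarra 17/69 × $81,730 = 20,136.38; Ferraro 8/69 × $81,730 = 9,475.94; Bergstrom 20/69 × $81,730 = 23,689.86; Andrade 7/69 × $81,730 = 8,291.45; Orozco 15/69 × $81,730 = 17,767.39.
Rounded to nearest $5: Haddad $2,370; Ibarra $20,135; Ferraro $9,475; Bergstrom $23,690; Andrade $8,290; Orozco $17,765. Sum = $81,725.
Difference $81,730 − $81,725 = +$5 applied to largest allocation (Bergstrom): Bergstrom becomes $23,695.

Haddad: $2,370 · Ibarra: $20,135 · Ferraro: $9,475 · Bergstrom: $23,695 · Andrade: $8,290 · Orozco: $17,765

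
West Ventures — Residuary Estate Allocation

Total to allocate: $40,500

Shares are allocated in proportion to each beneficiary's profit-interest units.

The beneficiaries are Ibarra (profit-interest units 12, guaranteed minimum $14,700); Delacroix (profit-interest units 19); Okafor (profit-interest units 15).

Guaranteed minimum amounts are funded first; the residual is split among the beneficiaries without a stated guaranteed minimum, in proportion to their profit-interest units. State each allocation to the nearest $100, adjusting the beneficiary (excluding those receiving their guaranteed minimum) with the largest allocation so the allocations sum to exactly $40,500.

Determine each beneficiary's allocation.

Fund the minimums — Ibarra $14,700. Remaining pool $25,800.
Remaining pool split over remaining profit-interest units 34: Delacroix 14,417.65 → $14,400; Okafor 11,382.35 → $11,400.

Ibarra: $14,700; Delacroix: $14,400; Okafor: $11,400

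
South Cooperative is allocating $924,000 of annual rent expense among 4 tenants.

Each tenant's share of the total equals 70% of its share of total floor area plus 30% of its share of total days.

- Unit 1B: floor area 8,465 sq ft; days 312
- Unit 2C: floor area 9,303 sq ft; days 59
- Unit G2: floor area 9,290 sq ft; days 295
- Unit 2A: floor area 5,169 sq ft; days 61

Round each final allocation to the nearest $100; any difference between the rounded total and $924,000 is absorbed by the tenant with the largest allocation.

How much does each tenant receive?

Floor area total 32,227; days total 727.
Blended shares (70% floor area + 30% days): Unit 1B 0.3126; Unit 2C 0.2264; Unit G2 0.3235; Unit 2A 0.1374.
Unrounded shares: Unit 1B 288,857.04; Unit 2C 209,208.68; Unit G2 298,932.92; Unit 2A 127,001.36.
At nearest $100: Unit 1B $288,900; Unit 2C $209,200; Unit G2 $298,900; Unit 2A $127,000. Sum = $924,000.
Rounded total matches; no reconciliation needed.

Unit 1B: $288,900 | Unit 2C: $209,200 | Unit G2: $298,900 | Unit 2A: $127,000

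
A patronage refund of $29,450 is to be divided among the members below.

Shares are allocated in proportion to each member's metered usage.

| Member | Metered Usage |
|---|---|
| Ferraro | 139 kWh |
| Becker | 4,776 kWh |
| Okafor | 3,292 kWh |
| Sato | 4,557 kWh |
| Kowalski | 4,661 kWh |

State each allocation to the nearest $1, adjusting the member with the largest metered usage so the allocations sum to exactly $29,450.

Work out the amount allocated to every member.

Ferraro: $235; Becker: $8,071; Okafor: $5,564; Sato: $7,702; Kowalski: $7,878

Total metered usage = 139 + 4,776 + 3,292 + 4,557 + 4,661 = 17,425.
Unrounded shares: Ferraro 234.92; Becker 8,071.92; Okafor 5,563.81; Sato 7,701.79; Kowalski 7,877.56.
At nearest $1: Ferraro $235; Becker $8,072; Okafor $5,564; Sato $7,702; Kowalski $7,878. Sum = $29,451.
Difference $29,450 − $29,451 = −$1 applied to largest metered usage (Becker): Becker becomes $8,071.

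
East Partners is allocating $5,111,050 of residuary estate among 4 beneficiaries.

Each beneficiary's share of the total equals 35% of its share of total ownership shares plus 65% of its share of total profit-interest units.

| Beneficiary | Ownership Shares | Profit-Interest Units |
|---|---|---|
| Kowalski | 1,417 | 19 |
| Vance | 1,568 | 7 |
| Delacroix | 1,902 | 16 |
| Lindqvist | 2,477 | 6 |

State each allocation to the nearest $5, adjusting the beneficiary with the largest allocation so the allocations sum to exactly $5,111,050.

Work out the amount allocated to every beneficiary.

Kowalski: $1,659,250; Vance: $865,385; Delacroix: $1,569,430; Lindqvist: $1,016,985

Ownership shares total 7,364; profit-interest units total 48.
Blended shares (35% ownership shares + 65% profit-interest units): Kowalski 0.3246; Vance 0.1693; Delacroix 0.3071; Lindqvist 0.1990.
Unrounded shares: Kowalski 1,659,249.10; Vance 865,384.49; Delacroix 1,569,429.20; Lindqvist 1,016,987.21.
After rounding ($5): Kowalski $1,659,250; Vance $865,385; Delacroix $1,569,430; Lindqvist $1,016,985. Sum = $5,111,050.
Rounded total matches; no reconciliation needed.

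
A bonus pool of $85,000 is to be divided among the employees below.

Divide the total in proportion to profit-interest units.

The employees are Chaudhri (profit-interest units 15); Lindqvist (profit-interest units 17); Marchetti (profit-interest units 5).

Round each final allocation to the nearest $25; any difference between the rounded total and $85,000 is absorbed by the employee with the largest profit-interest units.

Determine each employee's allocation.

Chaudhri: $34,450 | Lindqvist: $39,075 | Marchetti: $11,475

Combined profit-interest units = 37.
Pro-rata amounts: Chaudhri 15/37 × $85,000 = 34,459.46; Lindqvist 17/37 × $85,000 = 39,054.05; Marchetti 5/37 × $85,000 = 11,486.49.
After rounding ($25): Chaudhri $34,450; Lindqvist $39,050; Marchetti $11,475. Sum = $84,975.
Difference $85,000 − $84,975 = +$25 applied to largest profit-interest units (Lindqvist): Lindqvist becomes $39,075.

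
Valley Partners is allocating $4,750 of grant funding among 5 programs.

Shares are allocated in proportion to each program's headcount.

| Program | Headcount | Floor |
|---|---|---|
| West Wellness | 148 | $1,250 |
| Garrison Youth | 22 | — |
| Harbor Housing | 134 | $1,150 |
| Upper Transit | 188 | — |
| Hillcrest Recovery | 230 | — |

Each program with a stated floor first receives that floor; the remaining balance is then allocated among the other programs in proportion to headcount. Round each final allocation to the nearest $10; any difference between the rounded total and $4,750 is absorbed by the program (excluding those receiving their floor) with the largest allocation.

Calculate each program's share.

West Wellness: $1,250; Garrison Youth: $120; Harbor Housing: $1,150; Upper Transit: $1,000; Hillcrest Recovery: $1,230

Minimums first: West Wellness $1,250; Harbor Housing $1,150. Balance $2,350.
Balance split over remaining headcount 440: Garrison Youth 117.50 → $120; Upper Transit 1,004.09 → $1,000; Hillcrest Recovery 1,228.41 → $1,230.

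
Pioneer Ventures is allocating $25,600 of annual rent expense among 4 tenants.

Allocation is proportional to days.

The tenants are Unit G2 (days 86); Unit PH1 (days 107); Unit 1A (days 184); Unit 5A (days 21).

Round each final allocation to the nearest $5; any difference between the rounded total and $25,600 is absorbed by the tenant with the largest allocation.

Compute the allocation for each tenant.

Unit G2: $5,530; Unit PH1: $6,880; Unit 1A: $11,840; Unit 5A: $1,350

Sum of days: 398.
Proportional shares: Unit G2 86/398 × $25,600 = 5,531.66; Unit PH1 107/398 × $25,600 = 6,882.41; Unit 1A 184/398 × $25,600 = 11,835.18; Unit 5A 21/398 × $25,600 = 1,350.75.
At nearest $5: Unit G2 $5,530; Unit PH1 $6,880; Unit 1A $11,835; Unit 5A $1,350. Sum = $25,595.
Difference $25,600 − $25,595 = +$5 applied to largest allocation (Unit 1A): Unit 1A becomes $11,840.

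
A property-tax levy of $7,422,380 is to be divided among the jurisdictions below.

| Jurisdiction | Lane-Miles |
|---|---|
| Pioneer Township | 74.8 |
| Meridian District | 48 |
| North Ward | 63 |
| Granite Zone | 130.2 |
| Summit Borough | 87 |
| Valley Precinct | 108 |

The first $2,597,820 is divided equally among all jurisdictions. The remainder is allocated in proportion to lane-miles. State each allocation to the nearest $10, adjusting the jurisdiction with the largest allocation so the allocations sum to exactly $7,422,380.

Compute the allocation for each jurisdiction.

Pioneer Township: $1,139,190; Meridian District: $886,160; North Ward: $1,027,780; Granite Zone: $1,662,240; Summit Borough: $1,254,370; Valley Precinct: $1,452,640

First tranche $2,597,820 split equally: $432,970 each.
Remainder $4,824,560 by lane-miles (total 511): Pioneer Township 706,217.39 → $706,220; Meridian District 453,187.63 → $453,190; North Ward 594,808.77 → $594,810; Granite Zone 1,229,271.45 → $1,229,270; Summit Borough 821,402.58 → $821,400; Valley Precinct 1,019,672.17 → $1,019,670.
Totals: Pioneer Township $432,970 + $706,220 = $1,139,190; Meridian District $432,970 + $453,190 = $886,160; North Ward $432,970 + $594,810 = $1,027,780; Granite Zone $432,970 + $1,229,270 = $1,662,240; Summit Borough $432,970 + $821,400 = $1,254,370; Valley Precinct $432,970 + $1,019,670 = $1,452,640.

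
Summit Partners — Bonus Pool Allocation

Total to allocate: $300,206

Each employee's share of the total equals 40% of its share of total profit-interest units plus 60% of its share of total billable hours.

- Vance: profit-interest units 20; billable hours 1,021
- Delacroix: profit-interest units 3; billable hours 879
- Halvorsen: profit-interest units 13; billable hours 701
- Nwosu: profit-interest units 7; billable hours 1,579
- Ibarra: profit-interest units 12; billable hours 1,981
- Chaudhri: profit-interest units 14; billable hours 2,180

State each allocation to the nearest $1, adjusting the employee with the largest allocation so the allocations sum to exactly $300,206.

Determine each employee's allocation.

Vance: $56,855 | Delacroix: $24,203 | Halvorsen: $37,762 | Nwosu: $46,281 | Ibarra: $63,664 | Chaudhri: $71,441

Totals — profit-interest units 69, billable hours 8,341.
Combined weights (40% profit-interest units + 60% billable hours): Vance 0.1894; Delacroix 0.0806; Halvorsen 0.1258; Nwosu 0.1542; Ibarra 0.2121; Chaudhri 0.2380.
Pro-rata amounts: Vance 56,854.95; Delacroix 24,202.95; Halvorsen 37,762.29; Nwosu 46,280.72; Ibarra 63,663.52; Chaudhri 71,441.57.
Rounded to nearest $1: Vance $56,855; Delacroix $24,203; Halvorsen $37,762; Nwosu $46,281; Ibarra $63,664; Chaudhri $71,442. Sum = $300,207.
Difference $300,206 − $300,207 = −$1 applied to largest allocation (Chaudhri): Chaudhri becomes $71,441.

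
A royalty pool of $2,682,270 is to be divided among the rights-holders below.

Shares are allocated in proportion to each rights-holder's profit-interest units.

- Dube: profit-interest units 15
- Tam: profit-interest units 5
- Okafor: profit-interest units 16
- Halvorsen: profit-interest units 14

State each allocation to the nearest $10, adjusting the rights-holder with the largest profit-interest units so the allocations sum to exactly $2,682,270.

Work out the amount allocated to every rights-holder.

Combined profit-interest units = 50.
Raw shares: Dube 15/50 × $2,682,270 = 804,681.00; Tam 5/50 × $2,682,270 = 268,227.00; Okafor 16/50 × $2,682,270 = 858,326.40; Halvorsen 14/50 × $2,682,270 = 751,035.60.
Rounded to nearest $10: Dube $804,680; Tam $268,230; Okafor $858,330; Halvorsen $751,040. Sum = $2,682,280.
Difference $2,682,270 − $2,682,280 = −$10 applied to largest profit-interest units (Okafor): Okafor becomes $858,320.

Dube: $804,680 · Tam: $268,230 · Okafor: $858,320 · Halvorsen: $751,040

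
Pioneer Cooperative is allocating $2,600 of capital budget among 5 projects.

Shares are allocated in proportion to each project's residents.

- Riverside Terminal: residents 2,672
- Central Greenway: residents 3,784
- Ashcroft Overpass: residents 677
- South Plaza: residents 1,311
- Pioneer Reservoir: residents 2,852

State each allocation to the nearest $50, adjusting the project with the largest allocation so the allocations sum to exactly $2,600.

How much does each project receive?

Riverside Terminal: $600 | Central Greenway: $900 | Ashcroft Overpass: $150 | South Plaza: $300 | Pioneer Reservoir: $650

Residents total: 11,296.
Unrounded shares: Riverside Terminal 2,672/11,296 × $2,600 = 615.01; Central Greenway 3,784/11,296 × $2,600 = 870.96; Ashcroft Overpass 677/11,296 × $2,600 = 155.83; South Plaza 1,311/11,296 × $2,600 = 301.75; Pioneer Reservoir 2,852/11,296 × $2,600 = 656.44.
At nearest $50: Riverside Terminal $600; Central Greenway $850; Ashcroft Overpass $150; South Plaza $300; Pioneer Reservoir $650. Sum = $2,550.
Difference $2,600 − $2,550 = +$50 applied to largest allocation (Central Greenway): Central Greenway becomes $900.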